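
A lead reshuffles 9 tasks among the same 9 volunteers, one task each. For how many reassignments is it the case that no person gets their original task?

!9 is the nearest integer to 9!/e.
9! = 362880, and 362880/e ≈ 133496.09, so !9 = 133496.

133496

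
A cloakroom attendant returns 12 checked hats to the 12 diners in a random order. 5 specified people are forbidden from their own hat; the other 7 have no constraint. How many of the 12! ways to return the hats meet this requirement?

312273360

Inclusion-exclusion on the 5 forbidden self-matches:
Σ_{j=0}^{5} (-1)^j C(5,j)(12-j)!
= C(5,0)·12! - C(5,1)·11! + C(5,2)·10! - C(5,3)·9! + C(5,4)·8! - C(5,5)·7!
= 479001600 - 199584000 + 36288000 - 3628800 + 201600 - 5040
= 312273360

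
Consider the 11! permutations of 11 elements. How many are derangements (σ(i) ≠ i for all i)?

!11 = 11! · Σ_{k=0}^{11} (-1)^k/k!
= 11! - 11!/1! + 11!/2! - 11!/3! + 11!/4! - 11!/5! + 11!/6! - 11!/7! + 11!/8! - 11!/9! + 11!/10! - 11!/11!
= 39916800 - 39916800 + 19958400 - 6652800 + 1663200 - 332640 + 55440 - 7920 + 990 - 110 + 11 - 1
= 14684570

14684570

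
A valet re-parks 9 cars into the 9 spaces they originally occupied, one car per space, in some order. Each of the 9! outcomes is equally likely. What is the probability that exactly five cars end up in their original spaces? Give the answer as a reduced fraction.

1/320

Favorable outcomes: C(9,5)·!4 = 126·9 = 1134.
Total outcomes: 9! = 362880.
Probability = 1134/362880 = 1/320.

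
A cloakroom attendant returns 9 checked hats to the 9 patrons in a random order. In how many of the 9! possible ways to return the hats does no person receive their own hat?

!9 = 9! · Σ_{k=0}^{9} (-1)^k/k!
= 9! - 9!/1! + 9!/2! - 9!/3! + 9!/4! - 9!/5! + 9!/6! - 9!/7! + 9!/8! - 9!/9!
= 362880 - 362880 + 181440 - 60480 + 15120 - 3024 + 504 - 72 + 9 - 1
= 133496

133496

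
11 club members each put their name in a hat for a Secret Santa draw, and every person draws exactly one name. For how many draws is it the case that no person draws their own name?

14684570

By inclusion-exclusion, !11 = Σ (-1)^k · 11!/k! for k=0..11
= 11! - 11!/1! + 11!/2! - 11!/3! + 11!/4! - 11!/5! + 11!/6! - 11!/7! + 11!/8! - 11!/9! + 11!/10! - 11!/11!
= 39916800 - 39916800 + 19958400 - 6652800 + 1663200 - 332640 + 55440 - 7920 + 990 - 110 + 11 - 1
= 14684570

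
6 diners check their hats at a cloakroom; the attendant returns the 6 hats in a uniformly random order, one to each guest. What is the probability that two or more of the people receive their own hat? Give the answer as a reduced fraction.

191/720

Favorable outcomes: Σ_{i≥2} C(6,i)·!(6-i) = 15·9 + 20·2 + 15·1 + 6·0 + 1·1 = 191.
Total outcomes: 6! = 720.
Probability = 191/720 = 191/720.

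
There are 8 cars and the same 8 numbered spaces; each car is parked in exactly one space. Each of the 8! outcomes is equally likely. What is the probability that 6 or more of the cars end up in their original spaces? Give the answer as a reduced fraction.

29/40320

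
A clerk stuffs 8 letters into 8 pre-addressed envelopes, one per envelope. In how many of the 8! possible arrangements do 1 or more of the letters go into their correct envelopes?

Sum C(8,i)·!(8-i) for i = 1..8:
  i=1: C(8,1)·!7 = 8·1854 = 14832
  i=2: C(8,2)·!6 = 28·265 = 7420
  i=3: C(8,3)·!5 = 56·44 = 2464
  i=4: C(8,4)·!4 = 70·9 = 630
  i=5: C(8,5)·!3 = 56·2 = 112
  i=6: C(8,6)·!2 = 28·1 = 28
  i=7: C(8,7)·!1 = 8·0 = 0
  i=8: C(8,8)·!0 = 1·1 = 1
Total = 25487.

25487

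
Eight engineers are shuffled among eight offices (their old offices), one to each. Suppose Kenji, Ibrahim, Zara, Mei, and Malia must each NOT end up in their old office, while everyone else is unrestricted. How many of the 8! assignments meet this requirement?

Let A_j be the event that the j-th constrained one is fixed. By inclusion-exclusion over the 5 events:
Σ_{j=0}^{5} (-1)^j C(5,j)(8-j)!
= C(5,0)·8! - C(5,1)·7! + C(5,2)·6! - C(5,3)·5! + C(5,4)·4! - C(5,5)·3!
= 40320 - 25200 + 7200 - 1200 + 120 - 6
= 21234

21234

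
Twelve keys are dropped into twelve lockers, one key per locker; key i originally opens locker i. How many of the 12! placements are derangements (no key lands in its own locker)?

!12 is the nearest integer to 12!/e.
12! = 479001600, and 479001600/e ≈ 176214840.93, so !12 = 176214841.

176214841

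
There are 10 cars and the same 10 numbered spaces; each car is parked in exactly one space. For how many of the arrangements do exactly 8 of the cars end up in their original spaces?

Choose which 8 of the 10 are fixed: C(10,8) = 45.
The other 2 form a derangement: !2 = 1.
Total: 45 × 1 = 45.

45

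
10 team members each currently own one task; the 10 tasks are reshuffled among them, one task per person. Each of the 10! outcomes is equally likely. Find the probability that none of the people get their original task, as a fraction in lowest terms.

16481/44800

Favorable outcomes: !10 = 1334961.
Total outcomes: 10! = 3628800.
Probability = 1334961/3628800 = 16481/44800.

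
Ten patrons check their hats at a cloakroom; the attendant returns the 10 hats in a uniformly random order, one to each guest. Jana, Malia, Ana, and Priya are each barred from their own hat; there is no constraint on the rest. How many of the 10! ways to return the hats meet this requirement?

Inclusion-exclusion on the 4 forbidden self-matches:
Σ_{j=0}^{4} (-1)^j C(4,j)(10-j)!
= C(4,0)·10! - C(4,1)·9! + C(4,2)·8! - C(4,3)·7! + C(4,4)·6!
= 3628800 - 1451520 + 241920 - 20160 + 720
= 2399760

2399760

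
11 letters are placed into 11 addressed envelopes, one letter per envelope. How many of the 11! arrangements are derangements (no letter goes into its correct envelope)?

14684570

The number of derangements of 11 is !11 = Σ_{k=0}^{11} (-1)^k·11!/k!
= 11! - 11!/1! + 11!/2! - 11!/3! + 11!/4! - 11!/5! + 11!/6! - 11!/7! + 11!/8! - 11!/9! + 11!/10! - 11!/11!
= 39916800 - 39916800 + 19958400 - 6652800 + 1663200 - 332640 + 55440 - 7920 + 990 - 110 + 11 - 1
= 14684570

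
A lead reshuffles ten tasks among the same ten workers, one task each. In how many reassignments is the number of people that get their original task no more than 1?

2669921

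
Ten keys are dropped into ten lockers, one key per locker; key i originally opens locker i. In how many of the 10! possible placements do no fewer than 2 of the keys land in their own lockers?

958879

# with exactly i fixed is C(10,i)·!(10-i); sum over i=2..10:
  i=2: C(10,2)·!8 = 45·14833 = 667485
  i=3: C(10,3)·!7 = 120·1854 = 222480
  i=4: C(10,4)·!6 = 210·265 = 55650
  i=5: C(10,5)·!5 = 252·44 = 11088
  i=6: C(10,6)·!4 = 210·9 = 1890
  i=7: C(10,7)·!3 = 120·2 = 240
  i=8: C(10,8)·!2 = 45·1 = 45
  i=9: C(10,9)·!1 = 10·0 = 0
  i=10: C(10,10)·!0 = 1·1 = 1
Total = 958879.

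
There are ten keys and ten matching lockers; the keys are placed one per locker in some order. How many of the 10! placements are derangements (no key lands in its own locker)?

1334961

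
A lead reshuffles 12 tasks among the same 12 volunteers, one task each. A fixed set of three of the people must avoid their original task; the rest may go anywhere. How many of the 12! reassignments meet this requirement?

Let A_j be the event that the j-th constrained one is fixed. By inclusion-exclusion over the 3 events:
Σ_{j=0}^{3} (-1)^j C(3,j)(12-j)!
= C(3,0)·12! - C(3,1)·11! + C(3,2)·10! - C(3,3)·9!
= 479001600 - 119750400 + 10886400 - 362880
= 369774720

369774720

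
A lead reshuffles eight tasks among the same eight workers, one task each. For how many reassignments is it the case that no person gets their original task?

14833

Recurrence: !8 = 8·!7 + (-1)^8.
!8 = 8·1854 + 1 = 14833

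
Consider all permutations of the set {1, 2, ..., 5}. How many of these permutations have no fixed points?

44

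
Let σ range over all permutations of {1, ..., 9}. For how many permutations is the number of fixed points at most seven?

362879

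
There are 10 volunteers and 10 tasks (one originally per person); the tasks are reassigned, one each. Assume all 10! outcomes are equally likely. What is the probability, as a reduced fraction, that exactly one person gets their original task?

Favorable outcomes: C(10,1)·!9 = 10·133496 = 1334960.
Total outcomes: 10! = 3628800.
Probability = 1334960/3628800 = 16687/45360.

16687/45360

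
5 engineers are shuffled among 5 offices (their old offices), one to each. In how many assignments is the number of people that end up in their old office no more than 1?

89

# with exactly i fixed is C(5,i)·!(5-i); sum over i=0..1:
  i=0: C(5,0)·!5 = 1·44 = 44
  i=1: C(5,1)·!4 = 5·9 = 45
Total = 89.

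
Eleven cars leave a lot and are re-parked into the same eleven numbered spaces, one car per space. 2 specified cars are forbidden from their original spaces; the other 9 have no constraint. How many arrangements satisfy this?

33022080

Let A_j be the event that the j-th constrained one is fixed. By inclusion-exclusion over the 2 events:
Σ_{j=0}^{2} (-1)^j C(2,j)(11-j)!
= C(2,0)·11! - C(2,1)·10! + C(2,2)·9!
= 39916800 - 7257600 + 362880
= 33022080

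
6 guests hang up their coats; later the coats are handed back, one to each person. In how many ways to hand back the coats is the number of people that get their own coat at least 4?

# with exactly i fixed is C(6,i)·!(6-i); sum over i=4..6:
  i=4: C(6,4)·!2 = 15·1 = 15
  i=5: C(6,5)·!1 = 6·0 = 0
  i=6: C(6,6)·!0 = 1·1 = 1
Total = 16.

16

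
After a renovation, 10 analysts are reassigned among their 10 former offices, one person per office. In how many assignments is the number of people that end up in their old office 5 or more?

# with exactly i fixed is C(10,i)·!(10-i); sum over i=5..10:
  i=5: C(10,5)·!5 = 252·44 = 11088
  i=6: C(10,6)·!4 = 210·9 = 1890
  i=7: C(10,7)·!3 = 120·2 = 240
  i=8: C(10,8)·!2 = 45·1 = 45
  i=9: C(10,9)·!1 = 10·0 = 0
  i=10: C(10,10)·!0 = 1·1 = 1
Total = 13264.

13264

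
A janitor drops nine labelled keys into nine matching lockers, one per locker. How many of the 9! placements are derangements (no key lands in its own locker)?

!9 is the nearest integer to 9!/e.
9! = 362880, and 362880/e ≈ 133496.09, so !9 = 133496.

133496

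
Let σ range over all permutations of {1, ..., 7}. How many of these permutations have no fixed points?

Use !n = n·!(n-1) + (-1)^n.
!7 = 7·265 - 1 = 1854

1854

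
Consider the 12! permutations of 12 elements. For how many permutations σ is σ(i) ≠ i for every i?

The number of derangements of 12 is !12 = Σ_{k=0}^{12} (-1)^k·12!/k!
= 12! - 12!/1! + 12!/2! - 12!/3! + 12!/4! - 12!/5! + 12!/6! - 12!/7! + 12!/8! - 12!/9! + 12!/10! - 12!/11! + 12!/12!
= 479001600 - 479001600 + 239500800 - 79833600 + 19958400 - 3991680 + 665280 - 95040 + 11880 - 1320 + 132 - 12 + 1
= 176214841

176214841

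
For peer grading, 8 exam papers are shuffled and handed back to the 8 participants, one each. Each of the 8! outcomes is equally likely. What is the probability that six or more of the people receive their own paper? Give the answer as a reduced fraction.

29/40320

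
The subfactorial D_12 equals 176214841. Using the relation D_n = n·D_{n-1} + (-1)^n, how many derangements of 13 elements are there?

D_13 = 13·176214841 - 1 = 2290792932.

2290792932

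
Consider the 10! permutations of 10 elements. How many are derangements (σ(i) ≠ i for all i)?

!10 is the nearest integer to 10!/e.
10! = 3628800, and 3628800/e ≈ 1334960.92, so !10 = 1334961.

1334961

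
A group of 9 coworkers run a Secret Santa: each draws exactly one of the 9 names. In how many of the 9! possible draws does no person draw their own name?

133496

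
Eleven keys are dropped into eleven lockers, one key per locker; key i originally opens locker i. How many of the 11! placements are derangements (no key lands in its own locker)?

14684570

Recurrence: !11 = 10·(!10 + !9).
!11 = 10·(1334961 + 133496) = 10·1468457 = 14684570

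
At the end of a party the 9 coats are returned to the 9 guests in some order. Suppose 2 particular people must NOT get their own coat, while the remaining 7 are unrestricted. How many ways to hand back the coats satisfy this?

Let A_j be the event that the j-th constrained one is fixed. By inclusion-exclusion over the 2 events:
Σ_{j=0}^{2} (-1)^j C(2,j)(9-j)!
= C(2,0)·9! - C(2,1)·8! + C(2,2)·7!
= 362880 - 80640 + 5040
= 287280

287280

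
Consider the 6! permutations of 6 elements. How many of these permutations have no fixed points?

265

!6 is the nearest integer to 6!/e.
6! = 720, and 720/e ≈ 264.87, so !6 = 265.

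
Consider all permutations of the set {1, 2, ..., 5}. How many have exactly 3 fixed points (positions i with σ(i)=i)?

10

Pick the 3 fixed positions: C(5,3) = 10 ways.
The other 2 form a derangement: !2 = 1.
Total: 10 × 1 = 10.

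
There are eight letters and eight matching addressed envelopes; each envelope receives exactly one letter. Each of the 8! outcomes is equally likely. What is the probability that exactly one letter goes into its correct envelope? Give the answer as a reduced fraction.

Favorable outcomes: C(8,1)·!7 = 8·1854 = 14832.
Total outcomes: 8! = 40320.
Probability = 14832/40320 = 103/280.

103/280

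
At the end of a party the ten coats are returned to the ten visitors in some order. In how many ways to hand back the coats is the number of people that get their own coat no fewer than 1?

# with exactly i fixed is C(10,i)·!(10-i); sum over i=1..10:
  i=1: C(10,1)·!9 = 10·133496 = 1334960
  i=2: C(10,2)·!8 = 45·14833 = 667485
  i=3: C(10,3)·!7 = 120·1854 = 222480
  i=4: C(10,4)·!6 = 210·265 = 55650
  i=5: C(10,5)·!5 = 252·44 = 11088
  i=6: C(10,6)·!4 = 210·9 = 1890
  i=7: C(10,7)·!3 = 120·2 = 240
  i=8: C(10,8)·!2 = 45·1 = 45
  i=9: C(10,9)·!1 = 10·0 = 0
  i=10: C(10,10)·!0 = 1·1 = 1
Total = 2293839.

2293839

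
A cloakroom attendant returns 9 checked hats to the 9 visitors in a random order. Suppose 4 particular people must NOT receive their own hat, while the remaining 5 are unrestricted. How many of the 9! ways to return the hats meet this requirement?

229080

Let A_j be the event that the j-th constrained one is fixed. By inclusion-exclusion over the 4 events:
Σ_{j=0}^{4} (-1)^j C(4,j)(9-j)!
= C(4,0)·9! - C(4,1)·8! + C(4,2)·7! - C(4,3)·6! + C(4,4)·5!
= 362880 - 161280 + 30240 - 2880 + 120
= 229080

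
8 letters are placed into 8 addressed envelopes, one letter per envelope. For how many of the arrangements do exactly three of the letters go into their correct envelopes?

Choose which 3 of the 8 are fixed: C(8,3) = 56.
The other 5 form a derangement: !5 = 44.
Total: 56 × 44 = 2464.

2464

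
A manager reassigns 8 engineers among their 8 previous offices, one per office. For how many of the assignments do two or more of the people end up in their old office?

10655

Sum C(8,i)·!(8-i) for i = 2..8:
  i=2: C(8,2)·!6 = 28·265 = 7420
  i=3: C(8,3)·!5 = 56·44 = 2464
  i=4: C(8,4)·!4 = 70·9 = 630
  i=5: C(8,5)·!3 = 56·2 = 112
  i=6: C(8,6)·!2 = 28·1 = 28
  i=7: C(8,7)·!1 = 8·0 = 0
  i=8: C(8,8)·!0 = 1·1 = 1
Total = 10655.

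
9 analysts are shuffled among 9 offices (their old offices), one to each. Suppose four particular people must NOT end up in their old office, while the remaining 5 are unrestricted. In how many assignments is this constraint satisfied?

229080

Let A_j be the event that the j-th constrained one is fixed. By inclusion-exclusion over the 4 events:
Σ_{j=0}^{4} (-1)^j C(4,j)(9-j)!
= C(4,0)·9! - C(4,1)·8! + C(4,2)·7! - C(4,3)·6! + C(4,4)·5!
= 362880 - 161280 + 30240 - 2880 + 120
= 229080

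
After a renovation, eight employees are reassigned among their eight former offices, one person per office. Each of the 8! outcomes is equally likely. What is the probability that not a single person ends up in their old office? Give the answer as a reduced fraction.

Favorable outcomes: !8 = 14833.
Total outcomes: 8! = 40320.
Probability = 14833/40320 = 2119/5760.

2119/5760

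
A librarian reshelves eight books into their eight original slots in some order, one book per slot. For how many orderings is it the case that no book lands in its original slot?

14833

The number of derangements of 8 is !8 = Σ_{k=0}^{8} (-1)^k·8!/k!
= 8! - 8!/1! + 8!/2! - 8!/3! + 8!/4! - 8!/5! + 8!/6! - 8!/7! + 8!/8!
= 40320 - 40320 + 20160 - 6720 + 1680 - 336 + 56 - 8 + 1
= 14833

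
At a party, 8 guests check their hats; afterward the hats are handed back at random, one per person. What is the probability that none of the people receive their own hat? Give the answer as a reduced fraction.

Favorable outcomes: !8 = 14833.
Total outcomes: 8! = 40320.
Probability = 14833/40320 = 2119/5760.

2119/5760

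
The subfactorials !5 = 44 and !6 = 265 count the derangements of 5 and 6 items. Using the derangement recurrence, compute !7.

1854

!7 = (7-1)·(!6 + !5) = 6·(265 + 44) = 6·309 = 1854.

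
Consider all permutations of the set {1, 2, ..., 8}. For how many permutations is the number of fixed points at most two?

37085

Sum C(8,i)·!(8-i) for i = 0..2:
  i=0: C(8,0)·!8 = 1·14833 = 14833
  i=1: C(8,1)·!7 = 8·1854 = 14832
  i=2: C(8,2)·!6 = 28·265 = 7420
Total = 37085.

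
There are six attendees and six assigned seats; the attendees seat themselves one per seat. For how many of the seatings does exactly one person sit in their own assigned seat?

264

Choose which one of the 6 is fixed: C(6,1) = 6.
The remaining 5 must be deranged: !5 = 44.
Total: 6 × 44 = 264.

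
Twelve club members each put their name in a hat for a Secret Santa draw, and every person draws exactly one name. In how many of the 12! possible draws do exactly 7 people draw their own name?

34848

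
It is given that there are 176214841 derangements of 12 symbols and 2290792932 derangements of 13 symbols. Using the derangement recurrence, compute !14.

32071101049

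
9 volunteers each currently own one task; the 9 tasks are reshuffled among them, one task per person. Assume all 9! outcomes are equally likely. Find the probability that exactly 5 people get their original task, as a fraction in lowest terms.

1/320

Favorable outcomes: C(9,5)·!4 = 126·9 = 1134.
Total outcomes: 9! = 362880.
Probability = 1134/362880 = 1/320.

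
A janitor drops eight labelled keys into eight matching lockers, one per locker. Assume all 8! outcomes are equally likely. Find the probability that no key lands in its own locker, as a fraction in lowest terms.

Favorable outcomes: !8 = 14833.
Total outcomes: 8! = 40320.
Probability = 14833/40320 = 2119/5760.

2119/5760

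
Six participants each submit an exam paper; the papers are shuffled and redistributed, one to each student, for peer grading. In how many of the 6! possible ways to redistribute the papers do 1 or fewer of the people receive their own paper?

529

# with exactly i fixed is C(6,i)·!(6-i); sum over i=0..1:
  i=0: C(6,0)·!6 = 1·265 = 265
  i=1: C(6,1)·!5 = 6·44 = 264
Total = 529.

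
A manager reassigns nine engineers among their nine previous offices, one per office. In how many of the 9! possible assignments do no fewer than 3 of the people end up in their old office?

29143

Sum C(9,i)·!(9-i) for i = 3..9:
  i=3: C(9,3)·!6 = 84·265 = 22260
  i=4: C(9,4)·!5 = 126·44 = 5544
  i=5: C(9,5)·!4 = 126·9 = 1134
  i=6: C(9,6)·!3 = 84·2 = 168
  i=7: C(9,7)·!2 = 36·1 = 36
  i=8: C(9,8)·!1 = 9·0 = 0
  i=9: C(9,9)·!0 = 1·1 = 1
Total = 29143.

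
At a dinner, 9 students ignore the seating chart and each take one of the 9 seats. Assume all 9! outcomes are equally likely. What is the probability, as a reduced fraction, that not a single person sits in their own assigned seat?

16687/45360

Favorable outcomes: !9 = 133496.
Total outcomes: 9! = 362880.
Probability = 133496/362880 = 16687/45360.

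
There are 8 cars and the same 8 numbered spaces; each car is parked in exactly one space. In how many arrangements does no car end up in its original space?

14833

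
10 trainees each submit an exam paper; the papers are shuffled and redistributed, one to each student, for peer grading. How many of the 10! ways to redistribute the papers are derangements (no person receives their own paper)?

!10 is the nearest integer to 10!/e.
10! = 3628800, and 3628800/e ≈ 1334960.92, so !10 = 1334961.

1334961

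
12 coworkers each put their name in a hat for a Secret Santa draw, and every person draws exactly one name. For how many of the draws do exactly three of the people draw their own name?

29369120

Choose which 3 of the 12 are fixed: C(12,3) = 220.
The remaining 9 must be deranged: !9 = 133496.
Total: 220 × 133496 = 29369120.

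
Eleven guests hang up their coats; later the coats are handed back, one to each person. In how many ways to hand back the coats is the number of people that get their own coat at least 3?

3205379

# with exactly i fixed is C(11,i)·!(11-i); sum over i=3..11:
  i=3: C(11,3)·!8 = 165·14833 = 2447445
  i=4: C(11,4)·!7 = 330·1854 = 611820
  i=5: C(11,5)·!6 = 462·265 = 122430
  i=6: C(11,6)·!5 = 462·44 = 20328
  i=7: C(11,7)·!4 = 330·9 = 2970
  i=8: C(11,8)·!3 = 165·2 = 330
  i=9: C(11,9)·!2 = 55·1 = 55
  i=10: C(11,10)·!1 = 11·0 = 0
  i=11: C(11,11)·!0 = 1·1 = 1
Total = 3205379.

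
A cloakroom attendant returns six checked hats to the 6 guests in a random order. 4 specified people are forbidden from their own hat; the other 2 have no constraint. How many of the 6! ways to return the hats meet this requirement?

362

Inclusion-exclusion on the 4 forbidden self-matches:
Σ_{j=0}^{4} (-1)^j C(4,j)(6-j)!
= C(4,0)·6! - C(4,1)·5! + C(4,2)·4! - C(4,3)·3! + C(4,4)·2!
= 720 - 480 + 144 - 24 + 2
= 362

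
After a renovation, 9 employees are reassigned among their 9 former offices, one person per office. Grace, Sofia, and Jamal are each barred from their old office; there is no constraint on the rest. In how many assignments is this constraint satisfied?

256320

Let A_j be the event that the j-th constrained one is fixed. By inclusion-exclusion over the 3 events:
Σ_{j=0}^{3} (-1)^j C(3,j)(9-j)!
= C(3,0)·9! - C(3,1)·8! + C(3,2)·7! - C(3,3)·6!
= 362880 - 120960 + 15120 - 720
= 256320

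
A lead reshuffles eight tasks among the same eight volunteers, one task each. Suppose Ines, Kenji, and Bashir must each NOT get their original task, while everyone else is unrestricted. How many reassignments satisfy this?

Inclusion-exclusion on the 3 forbidden self-matches:
Σ_{j=0}^{3} (-1)^j C(3,j)(8-j)!
= C(3,0)·8! - C(3,1)·7! + C(3,2)·6! - C(3,3)·5!
= 40320 - 15120 + 2160 - 120
= 27240

27240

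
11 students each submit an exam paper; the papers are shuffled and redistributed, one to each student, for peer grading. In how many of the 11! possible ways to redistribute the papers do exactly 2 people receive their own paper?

7342280

Choose which 2 of the 11 are fixed: C(11,2) = 55.
The other 9 form a derangement: !9 = 133496.
Total: 55 × 133496 = 7342280.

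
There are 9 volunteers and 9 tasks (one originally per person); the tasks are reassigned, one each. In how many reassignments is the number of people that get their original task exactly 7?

36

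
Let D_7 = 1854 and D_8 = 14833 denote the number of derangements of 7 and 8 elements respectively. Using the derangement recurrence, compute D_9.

D_9 = (9-1)·(D_8 + D_7) = 8·(14833 + 1854) = 8·16687 = 133496.

133496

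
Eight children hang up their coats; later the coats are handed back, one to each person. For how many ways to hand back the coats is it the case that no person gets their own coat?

Recurrence: !8 = 7·(!7 + !6).
!8 = 7·(1854 + 265) = 7·2119 = 14833

14833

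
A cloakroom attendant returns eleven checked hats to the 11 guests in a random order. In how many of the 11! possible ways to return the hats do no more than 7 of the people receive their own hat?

Sum C(11,i)·!(11-i) for i = 0..7:
  i=0: C(11,0)·!11 = 1·14684570 = 14684570
  i=1: C(11,1)·!10 = 11·1334961 = 14684571
  i=2: C(11,2)·!9 = 55·133496 = 7342280
  i=3: C(11,3)·!8 = 165·14833 = 2447445
  i=4: C(11,4)·!7 = 330·1854 = 611820
  i=5: C(11,5)·!6 = 462·265 = 122430
  i=6: C(11,6)·!5 = 462·44 = 20328
  i=7: C(11,7)·!4 = 330·9 = 2970
Total = 39916414.

39916414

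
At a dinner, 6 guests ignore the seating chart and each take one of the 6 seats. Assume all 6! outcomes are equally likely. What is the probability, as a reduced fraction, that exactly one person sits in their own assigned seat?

11/30

Favorable outcomes: C(6,1)·!5 = 6·44 = 264.
Total outcomes: 6! = 720.
Probability = 264/720 = 11/30.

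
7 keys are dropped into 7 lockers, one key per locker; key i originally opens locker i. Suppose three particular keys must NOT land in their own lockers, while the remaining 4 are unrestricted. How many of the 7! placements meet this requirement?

Let A_j be the event that the j-th constrained one is fixed. By inclusion-exclusion over the 3 events:
Σ_{j=0}^{3} (-1)^j C(3,j)(7-j)!
= C(3,0)·7! - C(3,1)·6! + C(3,2)·5! - C(3,3)·4!
= 5040 - 2160 + 360 - 24
= 3216

3216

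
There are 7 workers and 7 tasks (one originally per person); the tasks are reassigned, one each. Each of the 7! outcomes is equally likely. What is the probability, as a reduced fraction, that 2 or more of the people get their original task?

1331/5040

Favorable outcomes: Σ_{i≥2} C(7,i)·!(7-i) = 21·44 + 35·9 + 35·2 + 21·1 + 7·0 + 1·1 = 1331.
Total outcomes: 7! = 5040.
Probability = 1331/5040 = 1331/5040.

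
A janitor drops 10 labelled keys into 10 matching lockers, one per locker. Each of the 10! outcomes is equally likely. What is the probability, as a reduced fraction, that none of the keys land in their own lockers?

16481/44800

Favorable outcomes: !10 = 1334961.
Total outcomes: 10! = 3628800.
Probability = 1334961/3628800 = 16481/44800.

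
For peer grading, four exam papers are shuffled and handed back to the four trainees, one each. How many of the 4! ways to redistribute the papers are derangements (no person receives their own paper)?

9

!4 is the nearest integer to 4!/e.
4! = 24, and 24/e ≈ 8.83, so !4 = 9.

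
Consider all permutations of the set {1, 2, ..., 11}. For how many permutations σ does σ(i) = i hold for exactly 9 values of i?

55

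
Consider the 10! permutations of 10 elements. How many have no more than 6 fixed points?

Sum C(10,i)·!(10-i) for i = 0..6:
  i=0: C(10,0)·!10 = 1·1334961 = 1334961
  i=1: C(10,1)·!9 = 10·133496 = 1334960
  i=2: C(10,2)·!8 = 45·14833 = 667485
  i=3: C(10,3)·!7 = 120·1854 = 222480
  i=4: C(10,4)·!6 = 210·265 = 55650
  i=5: C(10,5)·!5 = 252·44 = 11088
  i=6: C(10,6)·!4 = 210·9 = 1890
Total = 3628514.

3628514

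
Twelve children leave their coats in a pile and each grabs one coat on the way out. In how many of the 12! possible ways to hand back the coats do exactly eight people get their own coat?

Pick the 8 fixed positions: C(12,8) = 495 ways.
The other 4 form a derangement: !4 = 9.
Total: 495 × 9 = 4455.

4455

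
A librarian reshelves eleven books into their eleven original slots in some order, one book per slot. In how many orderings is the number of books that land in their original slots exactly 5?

122430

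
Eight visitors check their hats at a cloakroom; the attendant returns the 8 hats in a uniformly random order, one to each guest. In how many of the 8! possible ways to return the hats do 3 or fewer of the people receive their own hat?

39549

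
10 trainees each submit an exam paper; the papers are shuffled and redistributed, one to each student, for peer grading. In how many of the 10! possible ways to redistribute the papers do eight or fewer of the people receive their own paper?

3628799

Sum C(10,i)·!(10-i) for i = 0..8:
  i=0: C(10,0)·!10 = 1·1334961 = 1334961
  i=1: C(10,1)·!9 = 10·133496 = 1334960
  i=2: C(10,2)·!8 = 45·14833 = 667485
  i=3: C(10,3)·!7 = 120·1854 = 222480
  i=4: C(10,4)·!6 = 210·265 = 55650
  i=5: C(10,5)·!5 = 252·44 = 11088
  i=6: C(10,6)·!4 = 210·9 = 1890
  i=7: C(10,7)·!3 = 120·2 = 240
  i=8: C(10,8)·!2 = 45·1 = 45
Total = 3628799.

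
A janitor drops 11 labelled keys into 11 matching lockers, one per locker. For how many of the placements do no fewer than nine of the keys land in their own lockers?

Sum C(11,i)·!(11-i) for i = 9..11:
  i=9: C(11,9)·!2 = 55·1 = 55
  i=10: C(11,10)·!1 = 11·0 = 0
  i=11: C(11,11)·!0 = 1·1 = 1
Total = 56.

56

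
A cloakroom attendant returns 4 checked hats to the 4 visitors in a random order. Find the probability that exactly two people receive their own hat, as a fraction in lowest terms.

Favorable outcomes: C(4,2)·!2 = 6·1 = 6.
Total outcomes: 4! = 24.
Probability = 6/24 = 1/4.

1/4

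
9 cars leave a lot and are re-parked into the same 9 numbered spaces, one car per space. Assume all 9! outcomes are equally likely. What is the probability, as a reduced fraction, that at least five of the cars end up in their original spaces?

1339/362880

Favorable outcomes: Σ_{i≥5} C(9,i)·!(9-i) = 126·9 + 84·2 + 36·1 + 9·0 + 1·1 = 1339.
Total outcomes: 9! = 362880.
Probability = 1339/362880 = 1339/362880.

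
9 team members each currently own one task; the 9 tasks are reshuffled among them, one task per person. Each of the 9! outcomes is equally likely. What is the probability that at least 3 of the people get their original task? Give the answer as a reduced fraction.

29143/362880

Favorable outcomes: Σ_{i≥3} C(9,i)·!(9-i) = 84·265 + 126·44 + 126·9 + 84·2 + 36·1 + 9·0 + 1·1 = 29143.
Total outcomes: 9! = 362880.
Probability = 29143/362880 = 29143/362880.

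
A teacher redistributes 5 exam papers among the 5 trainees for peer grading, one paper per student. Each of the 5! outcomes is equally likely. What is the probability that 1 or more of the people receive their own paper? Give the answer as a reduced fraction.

19/30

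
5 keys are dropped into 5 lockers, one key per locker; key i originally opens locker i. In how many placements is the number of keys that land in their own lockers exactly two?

20

Pick the 2 fixed positions: C(5,2) = 10 ways.
The other 3 form a derangement: !3 = 2.
Total: 10 × 2 = 20.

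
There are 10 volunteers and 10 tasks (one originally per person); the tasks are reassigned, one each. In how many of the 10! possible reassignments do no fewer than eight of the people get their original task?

46

# with exactly i fixed is C(10,i)·!(10-i); sum over i=8..10:
  i=8: C(10,8)·!2 = 45·1 = 45
  i=9: C(10,9)·!1 = 10·0 = 0
  i=10: C(10,10)·!0 = 1·1 = 1
Total = 46.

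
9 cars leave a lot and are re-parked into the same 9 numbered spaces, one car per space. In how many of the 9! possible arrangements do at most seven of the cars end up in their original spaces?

362879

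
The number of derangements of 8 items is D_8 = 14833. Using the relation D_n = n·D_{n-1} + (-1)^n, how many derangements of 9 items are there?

133496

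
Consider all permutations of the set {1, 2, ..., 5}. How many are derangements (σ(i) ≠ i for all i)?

44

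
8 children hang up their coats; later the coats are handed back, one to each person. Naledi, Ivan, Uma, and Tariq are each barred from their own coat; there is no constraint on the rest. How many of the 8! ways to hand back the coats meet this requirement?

24024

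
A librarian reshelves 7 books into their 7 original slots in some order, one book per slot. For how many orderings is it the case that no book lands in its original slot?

1854

The subfactorial !7 = [7!/e] (nearest integer).
7! = 5040, and 5040/e ≈ 1854.11, so !7 = 1854.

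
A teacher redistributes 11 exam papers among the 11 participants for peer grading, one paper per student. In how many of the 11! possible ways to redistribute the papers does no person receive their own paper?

14684570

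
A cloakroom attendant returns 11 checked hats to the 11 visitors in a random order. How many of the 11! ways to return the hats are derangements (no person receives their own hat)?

14684570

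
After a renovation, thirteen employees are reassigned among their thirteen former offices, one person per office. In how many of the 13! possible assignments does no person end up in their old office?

The number of derangements of 13 is !13 = Σ_{k=0}^{13} (-1)^k·13!/k!
= 13! - 13!/1! + 13!/2! - 13!/3! + 13!/4! - 13!/5! + 13!/6! - 13!/7! + 13!/8! - 13!/9! + 13!/10! - 13!/11! + 13!/12! - 13!/13!
= 6227020800 - 6227020800 + 3113510400 - 1037836800 + 259459200 - 51891840 + 8648640 - 1235520 + 154440 - 17160 + 1716 - 156 + 13 - 1
= 2290792932

2290792932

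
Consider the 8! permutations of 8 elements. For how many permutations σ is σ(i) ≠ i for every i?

14833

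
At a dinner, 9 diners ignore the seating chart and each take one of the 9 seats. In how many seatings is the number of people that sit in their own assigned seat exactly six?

168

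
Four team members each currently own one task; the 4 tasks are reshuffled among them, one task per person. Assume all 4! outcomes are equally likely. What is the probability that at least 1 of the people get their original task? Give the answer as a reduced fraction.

5/8

Favorable outcomes: Σ_{i≥1} C(4,i)·!(4-i) = 4·2 + 6·1 + 4·0 + 1·1 = 15.
Total outcomes: 4! = 24.
Probability = 15/24 = 5/8.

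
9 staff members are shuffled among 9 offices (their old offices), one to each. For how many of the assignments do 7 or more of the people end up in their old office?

37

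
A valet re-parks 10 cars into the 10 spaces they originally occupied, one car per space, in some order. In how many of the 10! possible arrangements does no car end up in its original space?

1334961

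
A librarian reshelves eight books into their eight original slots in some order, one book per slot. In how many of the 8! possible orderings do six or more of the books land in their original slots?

29

# with exactly i fixed is C(8,i)·!(8-i); sum over i=6..8:
  i=6: C(8,6)·!2 = 28·1 = 28
  i=7: C(8,7)·!1 = 8·0 = 0
  i=8: C(8,8)·!0 = 1·1 = 1
Total = 29.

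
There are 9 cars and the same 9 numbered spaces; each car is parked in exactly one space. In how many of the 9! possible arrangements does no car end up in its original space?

133496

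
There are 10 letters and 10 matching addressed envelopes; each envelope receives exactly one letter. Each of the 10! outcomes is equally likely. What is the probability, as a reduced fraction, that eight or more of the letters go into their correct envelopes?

Favorable outcomes: Σ_{i≥8} C(10,i)·!(10-i) = 45·1 + 10·0 + 1·1 = 46.
Total outcomes: 10! = 3628800.
Probability = 46/3628800 = 23/1814400.

23/1814400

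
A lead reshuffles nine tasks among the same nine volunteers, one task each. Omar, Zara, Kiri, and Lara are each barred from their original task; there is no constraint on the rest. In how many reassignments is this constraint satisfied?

229080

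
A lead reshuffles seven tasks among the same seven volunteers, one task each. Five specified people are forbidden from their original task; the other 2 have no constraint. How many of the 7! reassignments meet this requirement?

2428

Let A_j be the event that the j-th constrained one is fixed. By inclusion-exclusion over the 5 events:
Σ_{j=0}^{5} (-1)^j C(5,j)(7-j)!
= C(5,0)·7! - C(5,1)·6! + C(5,2)·5! - C(5,3)·4! + C(5,4)·3! - C(5,5)·2!
= 5040 - 3600 + 1200 - 240 + 30 - 2
= 2428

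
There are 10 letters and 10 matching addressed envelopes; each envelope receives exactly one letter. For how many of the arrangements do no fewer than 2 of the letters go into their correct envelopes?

Sum C(10,i)·!(10-i) for i = 2..10:
  i=2: C(10,2)·!8 = 45·14833 = 667485
  i=3: C(10,3)·!7 = 120·1854 = 222480
  i=4: C(10,4)·!6 = 210·265 = 55650
  i=5: C(10,5)·!5 = 252·44 = 11088
  i=6: C(10,6)·!4 = 210·9 = 1890
  i=7: C(10,7)·!3 = 120·2 = 240
  i=8: C(10,8)·!2 = 45·1 = 45
  i=9: C(10,9)·!1 = 10·0 = 0
  i=10: C(10,10)·!0 = 1·1 = 1
Total = 958879.

958879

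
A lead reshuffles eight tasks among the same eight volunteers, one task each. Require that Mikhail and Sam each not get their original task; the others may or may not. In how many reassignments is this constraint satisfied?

30960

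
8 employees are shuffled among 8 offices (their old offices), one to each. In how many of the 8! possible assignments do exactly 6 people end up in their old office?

28

Choose which 6 of the 8 are fixed: C(8,6) = 28.
The remaining 2 must be deranged: !2 = 1.
Total: 28 × 1 = 28.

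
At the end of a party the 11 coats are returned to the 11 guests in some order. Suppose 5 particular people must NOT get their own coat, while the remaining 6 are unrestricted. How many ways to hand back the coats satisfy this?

25022880

Inclusion-exclusion on the 5 forbidden self-matches:
Σ_{j=0}^{5} (-1)^j C(5,j)(11-j)!
= C(5,0)·11! - C(5,1)·10! + C(5,2)·9! - C(5,3)·8! + C(5,4)·7! - C(5,5)·6!
= 39916800 - 18144000 + 3628800 - 403200 + 25200 - 720
= 25022880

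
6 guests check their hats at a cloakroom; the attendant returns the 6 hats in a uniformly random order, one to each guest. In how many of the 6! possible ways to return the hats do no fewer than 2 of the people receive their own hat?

191

Sum C(6,i)·!(6-i) for i = 2..6:
  i=2: C(6,2)·!4 = 15·9 = 135
  i=3: C(6,3)·!3 = 20·2 = 40
  i=4: C(6,4)·!2 = 15·1 = 15
  i=5: C(6,5)·!1 = 6·0 = 0
  i=6: C(6,6)·!0 = 1·1 = 1
Total = 191.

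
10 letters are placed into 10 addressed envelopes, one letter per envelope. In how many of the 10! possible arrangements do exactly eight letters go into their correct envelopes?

Pick the 8 fixed positions: C(10,8) = 45 ways.
The remaining 2 must be deranged: !2 = 1.
Total: 45 × 1 = 45.

45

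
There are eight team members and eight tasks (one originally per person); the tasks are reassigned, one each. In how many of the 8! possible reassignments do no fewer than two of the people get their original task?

10655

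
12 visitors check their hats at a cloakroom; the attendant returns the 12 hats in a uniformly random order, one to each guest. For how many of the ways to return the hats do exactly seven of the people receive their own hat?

34848

Pick the 7 fixed positions: C(12,7) = 792 ways.
The other 5 form a derangement: !5 = 44.
Total: 792 × 44 = 34848.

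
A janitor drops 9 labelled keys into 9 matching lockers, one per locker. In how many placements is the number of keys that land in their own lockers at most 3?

355997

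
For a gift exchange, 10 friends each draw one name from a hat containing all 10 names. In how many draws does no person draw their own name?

The subfactorial !10 = [10!/e] (nearest integer).
10! = 3628800, and 3628800/e ≈ 1334960.92, so !10 = 1334961.

1334961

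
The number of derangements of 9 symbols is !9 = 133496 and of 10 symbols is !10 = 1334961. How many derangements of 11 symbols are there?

14684570

!11 = (11-1)·(!10 + !9) = 10·(1334961 + 133496) = 10·1468457 = 14684570.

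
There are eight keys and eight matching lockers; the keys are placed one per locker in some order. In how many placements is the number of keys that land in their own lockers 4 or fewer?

40179

# with exactly i fixed is C(8,i)·!(8-i); sum over i=0..4:
  i=0: C(8,0)·!8 = 1·14833 = 14833
  i=1: C(8,1)·!7 = 8·1854 = 14832
  i=2: C(8,2)·!6 = 28·265 = 7420
  i=3: C(8,3)·!5 = 56·44 = 2464
  i=4: C(8,4)·!4 = 70·9 = 630
Total = 40179.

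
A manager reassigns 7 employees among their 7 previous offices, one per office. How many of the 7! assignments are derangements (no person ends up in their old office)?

!7 is the nearest integer to 7!/e.
7! = 5040, and 5040/e ≈ 1854.11, so !7 = 1854.

1854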